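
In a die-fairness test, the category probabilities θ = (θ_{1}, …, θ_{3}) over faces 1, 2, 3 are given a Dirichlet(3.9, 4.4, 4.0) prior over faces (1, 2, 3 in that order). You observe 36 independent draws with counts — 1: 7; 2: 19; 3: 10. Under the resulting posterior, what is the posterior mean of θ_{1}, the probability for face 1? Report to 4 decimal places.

The Dirichlet prior is conjugate to the Multinomial likelihood: each posterior αⱼ = prior αⱼ + observed count nⱼ.
Posterior concentration: (10.9, 23.4, 14.0), total = 48.3.
E[θ_{1}|data] = α_{1}/Σα = 10.9/48.3 = 0.2257.

0.2257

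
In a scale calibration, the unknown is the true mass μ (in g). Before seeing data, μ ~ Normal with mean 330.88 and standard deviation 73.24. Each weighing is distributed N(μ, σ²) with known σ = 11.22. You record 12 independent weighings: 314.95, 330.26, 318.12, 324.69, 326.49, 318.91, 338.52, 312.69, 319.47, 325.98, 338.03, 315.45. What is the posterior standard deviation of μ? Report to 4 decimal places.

3.2358

For Normal data with known variance σ², a Normal(μ₀, σ₀²) prior on μ is conjugate. Posterior precision = 1/σ₀² + n/σ²; posterior mean is the precision-weighted average of μ₀ and x̄.
σ₀² = 73.24² = 5364.0976, σ² = 11.22² = 125.8884; σ² + n·σ₀² = 125.8884 + 12·5364.0976 = 64495.0596.
Posterior precision = 1/σ₀² + n/σ² = 1/5364.0976 + 12/125.8884 = (σ² + n·σ₀²)/(σ₀²σ²) = 64495.0596/(5364.0976·125.8884); posterior variance σₙ² = σ₀²σ²/(σ² + n·σ₀²) = 5364.0976·125.8884/64495.0596 = 10.470223.
Posterior SD = √σₙ² = √(5364.0976·125.8884/64495.0596) = 3.2358.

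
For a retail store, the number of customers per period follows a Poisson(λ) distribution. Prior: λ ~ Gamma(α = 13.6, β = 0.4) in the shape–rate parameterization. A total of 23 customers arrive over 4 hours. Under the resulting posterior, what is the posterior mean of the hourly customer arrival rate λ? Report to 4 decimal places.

8.3182

With a Gamma(shape α, rate β) prior, the Poisson likelihood is conjugate: the posterior is Gamma(α + ΣXᵢ, β + n).
Posterior: Gamma(α+S, β+n) = Gamma(13.6+23, 0.4+4) = Gamma(36.6, 4.4).
Posterior mean = α/β = 36.6/4.4 = 8.3182.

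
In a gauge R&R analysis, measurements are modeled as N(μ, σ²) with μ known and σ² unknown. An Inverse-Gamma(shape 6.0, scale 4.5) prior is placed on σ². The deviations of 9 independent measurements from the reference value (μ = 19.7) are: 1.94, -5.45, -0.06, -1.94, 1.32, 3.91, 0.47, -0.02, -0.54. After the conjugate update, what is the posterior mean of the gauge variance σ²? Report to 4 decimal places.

With known mean μ and an Inverse-Gamma(α, β) prior on σ², the Normal likelihood is conjugate: posterior is Inv-Gamma(α + n/2, β + Σ(xᵢ−μ)²/2).
Σ(xᵢ−μ)² = (1.94)² + (-5.45)² + (-0.06)² + (-1.94)² + (1.32)² + (3.91)² + (0.47)² + (-0.02)² + (-0.54)² = 54.7767.
Posterior: Inv-Gamma(6.0 + 9/2, 4.5 + 54.7767/2) = Inv-Gamma(10.50, 31.88835).
E[σ²|data] = β/(α−1) = 31.88835/9.50 = 3.3567.

3.3567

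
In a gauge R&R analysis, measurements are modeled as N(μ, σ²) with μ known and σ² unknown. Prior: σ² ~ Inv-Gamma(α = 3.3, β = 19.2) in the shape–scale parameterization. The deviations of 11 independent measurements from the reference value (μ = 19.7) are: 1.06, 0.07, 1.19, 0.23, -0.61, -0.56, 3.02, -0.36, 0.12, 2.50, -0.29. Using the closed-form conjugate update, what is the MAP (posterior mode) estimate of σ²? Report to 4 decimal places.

With known mean μ and an Inverse-Gamma(α, β) prior on σ², the Normal likelihood is conjugate: posterior is Inv-Gamma(α + n/2, β + Σ(xᵢ−μ)²/2).
Σ(xᵢ−μ)² = (1.06)² + (0.07)² + (1.19)² + (0.23)² + (-0.61)² + (-0.56)² + (3.02)² + (-0.36)² + (0.12)² + (2.50)² + (-0.29)² = 18.8817.
Posterior: Inv-Gamma(3.3 + 11/2, 19.2 + 18.8817/2) = Inv-Gamma(8.80, 28.64085).
Mode = β/(α+1) = 28.64085/9.80 = 2.9225.

2.9225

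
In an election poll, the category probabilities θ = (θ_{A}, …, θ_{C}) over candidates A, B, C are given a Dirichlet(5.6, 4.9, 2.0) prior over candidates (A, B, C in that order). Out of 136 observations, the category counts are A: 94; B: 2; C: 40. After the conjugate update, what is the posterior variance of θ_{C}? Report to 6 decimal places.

The Dirichlet prior is conjugate to the Multinomial likelihood: each posterior αⱼ = prior αⱼ + observed count nⱼ.
Posterior concentration: (99.6, 6.9, 42.0), total = 148.5.
Var[θ_j] = α_j(Σα−α_j)/((Σα)²(Σα+1)) = 42.0·106.5/(148.5²·149.5) = 0.001357.

0.001357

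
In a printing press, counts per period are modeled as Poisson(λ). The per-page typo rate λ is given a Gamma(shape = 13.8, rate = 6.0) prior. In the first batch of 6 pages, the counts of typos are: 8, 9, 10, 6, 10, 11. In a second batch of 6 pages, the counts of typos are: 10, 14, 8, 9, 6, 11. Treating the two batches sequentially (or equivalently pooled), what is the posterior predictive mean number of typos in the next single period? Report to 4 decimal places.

6.9889

With a Gamma(shape α, rate β) prior, the Poisson likelihood is conjugate: the posterior is Gamma(α + ΣXᵢ, β + n).
Batch 1: sum of counts S = 54 over n = 6 pages.
After batch 1: Gamma(α+S, β+n) = Gamma(13.8+54, 6.0+6) = Gamma(67.8, 12.0).
Batch 2: sum of counts S = 58 over n = 6 pages.
After batch 2: Gamma(α+S, β+n) = Gamma(67.8+58, 12.0+6) = Gamma(125.8, 18.0).
The predictive distribution for one future period is NegBinom with mean α/β = 6.9889.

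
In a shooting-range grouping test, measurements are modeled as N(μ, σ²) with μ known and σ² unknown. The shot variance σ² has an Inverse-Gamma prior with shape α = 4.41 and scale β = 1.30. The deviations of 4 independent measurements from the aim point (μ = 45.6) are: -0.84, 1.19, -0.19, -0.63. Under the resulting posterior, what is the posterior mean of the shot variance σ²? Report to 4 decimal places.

0.4764

With known mean μ and an Inverse-Gamma(α, β) prior on σ², the Normal likelihood is conjugate: posterior is Inv-Gamma(α + n/2, β + Σ(xᵢ−μ)²/2).
Σ(xᵢ−μ)² = (-0.84)² + (1.19)² + (-0.19)² + (-0.63)² = 2.5547.
Posterior: Inv-Gamma(4.41 + 4/2, 1.30 + 2.5547/2) = Inv-Gamma(6.41, 2.57735).
E[σ²|data] = β/(α−1) = 2.57735/5.41 = 0.4764.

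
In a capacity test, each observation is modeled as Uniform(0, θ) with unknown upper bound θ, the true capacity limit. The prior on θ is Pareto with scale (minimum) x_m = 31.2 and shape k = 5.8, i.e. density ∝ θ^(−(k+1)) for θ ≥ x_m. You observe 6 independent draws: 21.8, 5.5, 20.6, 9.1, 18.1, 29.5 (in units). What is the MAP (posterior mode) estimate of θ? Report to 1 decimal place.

A Pareto(scale x_m, shape k) prior on the upper bound θ of Uniform(0, θ) is conjugate: posterior is Pareto(max(x_m, max xᵢ), k + n).
Sample maximum = 29.5; prior scale x_m = 31.2 → posterior scale = max = 31.2.
Posterior shape = 5.8 + 6 = 11.8.
The Pareto density is decreasing on [x_m, ∞), so the mode is x_m = 31.2.

31.2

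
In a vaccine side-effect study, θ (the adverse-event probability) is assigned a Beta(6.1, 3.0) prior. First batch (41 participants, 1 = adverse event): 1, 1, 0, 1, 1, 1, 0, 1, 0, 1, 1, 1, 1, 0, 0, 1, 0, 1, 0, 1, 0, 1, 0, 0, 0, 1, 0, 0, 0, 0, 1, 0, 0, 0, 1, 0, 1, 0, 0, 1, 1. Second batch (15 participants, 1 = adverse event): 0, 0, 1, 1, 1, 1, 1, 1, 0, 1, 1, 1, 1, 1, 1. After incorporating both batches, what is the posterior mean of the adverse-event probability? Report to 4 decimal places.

The Beta prior is conjugate to a Binomial/Bernoulli likelihood; the update adds successes to α and failures to β.
After batch 1: Beta(6.1+20, 3.0+21) = Beta(26.1, 24.0).
After batch 2: Beta(26.1+12, 24.0+3) = Beta(38.1, 27.0).
Posterior mean = α/(α+β) = 38.1/65.1 = 0.5853.

0.5853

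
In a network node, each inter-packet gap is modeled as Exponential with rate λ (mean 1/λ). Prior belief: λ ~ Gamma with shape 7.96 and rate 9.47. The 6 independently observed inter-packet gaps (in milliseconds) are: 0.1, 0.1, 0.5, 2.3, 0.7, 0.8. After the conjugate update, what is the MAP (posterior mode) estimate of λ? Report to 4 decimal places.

0.9277

With a Gamma(shape α, rate β) prior on the exponential rate λ, the posterior after n observations with total T = Σxᵢ is Gamma(α+n, β+T).
Sum of observations T = 4.5 milliseconds; n = 6.
Posterior: Gamma(7.96+6, 9.47+4.5) = Gamma(13.96, 13.97).
Mode = (α−1)/β = 0.9277.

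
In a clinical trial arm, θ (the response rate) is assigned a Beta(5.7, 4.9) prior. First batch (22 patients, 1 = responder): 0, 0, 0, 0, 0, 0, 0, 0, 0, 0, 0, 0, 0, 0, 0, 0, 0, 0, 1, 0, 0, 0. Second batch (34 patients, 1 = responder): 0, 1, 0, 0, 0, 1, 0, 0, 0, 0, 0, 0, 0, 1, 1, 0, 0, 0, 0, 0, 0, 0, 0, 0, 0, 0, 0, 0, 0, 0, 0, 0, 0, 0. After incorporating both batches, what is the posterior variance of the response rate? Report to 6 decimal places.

The Beta prior is conjugate to a Binomial/Bernoulli likelihood; the update adds successes to α and failures to β.
After batch 1: Beta(5.7+1, 4.9+21) = Beta(6.7, 25.9).
After batch 2: Beta(6.7+4, 25.9+30) = Beta(10.7, 55.9).
Var = αβ/((α+β)²(α+β+1)) = 10.7·55.9/(66.6²·67.6) = 0.001995.

0.001995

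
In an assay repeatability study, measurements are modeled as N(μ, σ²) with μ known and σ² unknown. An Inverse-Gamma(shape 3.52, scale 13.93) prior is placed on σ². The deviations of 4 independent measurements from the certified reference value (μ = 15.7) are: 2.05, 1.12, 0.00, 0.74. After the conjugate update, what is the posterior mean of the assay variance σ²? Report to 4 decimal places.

With known mean μ and an Inverse-Gamma(α, β) prior on σ², the Normal likelihood is conjugate: posterior is Inv-Gamma(α + n/2, β + Σ(xᵢ−μ)²/2).
Σ(xᵢ−μ)² = (2.05)² + (1.12)² + (0.00)² + (0.74)² = 6.0045.
Posterior: Inv-Gamma(3.52 + 4/2, 13.93 + 6.0045/2) = Inv-Gamma(5.52, 16.93225).
E[σ²|data] = β/(α−1) = 16.93225/4.52 = 3.7461.

3.7461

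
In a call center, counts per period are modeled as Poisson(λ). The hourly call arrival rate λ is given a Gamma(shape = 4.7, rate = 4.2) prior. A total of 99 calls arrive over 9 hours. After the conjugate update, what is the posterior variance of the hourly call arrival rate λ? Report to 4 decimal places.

With a Gamma(shape α, rate β) prior, the Poisson likelihood is conjugate: the posterior is Gamma(α + ΣXᵢ, β + n).
Posterior: Gamma(α+S, β+n) = Gamma(4.7+99, 4.2+9) = Gamma(103.7, 13.2).
Var = α/β² = 103.7/13.2² = 0.5952.

0.5952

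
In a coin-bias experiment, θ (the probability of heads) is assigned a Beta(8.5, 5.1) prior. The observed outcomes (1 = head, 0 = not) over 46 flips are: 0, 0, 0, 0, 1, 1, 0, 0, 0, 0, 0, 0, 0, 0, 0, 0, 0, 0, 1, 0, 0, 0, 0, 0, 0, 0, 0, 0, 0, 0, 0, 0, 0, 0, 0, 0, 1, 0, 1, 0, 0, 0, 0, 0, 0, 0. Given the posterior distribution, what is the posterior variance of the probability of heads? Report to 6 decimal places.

0.002891

The Beta prior is conjugate to a Binomial/Bernoulli likelihood; the update adds successes to α and failures to β.
Posterior: Beta(α+k, β+n−k) = Beta(8.5+5, 5.1+41) = Beta(13.5, 46.1).
Var = αβ/((α+β)²(α+β+1)) = 13.5·46.1/(59.6²·60.6) = 0.002891.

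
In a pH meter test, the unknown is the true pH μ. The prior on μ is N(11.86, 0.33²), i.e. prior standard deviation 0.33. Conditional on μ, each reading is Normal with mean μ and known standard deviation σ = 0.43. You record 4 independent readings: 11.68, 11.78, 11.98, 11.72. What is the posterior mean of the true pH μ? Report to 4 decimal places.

For Normal data with known variance σ², a Normal(μ₀, σ₀²) prior on μ is conjugate. Posterior precision = 1/σ₀² + n/σ²; posterior mean is the precision-weighted average of μ₀ and x̄.
Σxᵢ = 11.68 + 11.78 + 11.98 + 11.72 = 47.16, so n·x̄ = 47.16.
σ₀² = 0.33² = 0.1089, σ² = 0.43² = 0.1849; σ² + n·σ₀² = 0.1849 + 4·0.1089 = 0.6205.
Posterior mean = (μ₀/σ₀² + n·x̄/σ²)/(1/σ₀² + n/σ²) = (σ²·μ₀ + σ₀²·n·x̄)/(σ² + n·σ₀²) = (0.1849·11.86 + 0.1089·47.16)/0.6205 = 7.328638/0.6205 = 11.8109.

11.8109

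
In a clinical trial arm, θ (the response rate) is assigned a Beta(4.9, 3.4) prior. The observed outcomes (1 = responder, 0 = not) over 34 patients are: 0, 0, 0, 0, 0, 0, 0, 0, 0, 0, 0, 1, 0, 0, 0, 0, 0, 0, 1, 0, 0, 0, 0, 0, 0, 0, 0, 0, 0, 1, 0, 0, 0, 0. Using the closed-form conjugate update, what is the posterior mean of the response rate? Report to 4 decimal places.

0.1868

The Beta prior is conjugate to a Binomial/Bernoulli likelihood; the update adds successes to α and failures to β.
Posterior: Beta(α+k, β+n−k) = Beta(4.9+3, 3.4+31) = Beta(7.9, 34.4).
Posterior mean = α/(α+β) = 7.9/42.3 = 0.1868.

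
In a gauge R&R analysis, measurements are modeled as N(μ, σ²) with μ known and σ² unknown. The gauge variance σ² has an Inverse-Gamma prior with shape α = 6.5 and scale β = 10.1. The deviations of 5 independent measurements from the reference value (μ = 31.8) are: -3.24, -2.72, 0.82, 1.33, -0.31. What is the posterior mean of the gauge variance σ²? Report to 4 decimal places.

2.5396

With known mean μ and an Inverse-Gamma(α, β) prior on σ², the Normal likelihood is conjugate: posterior is Inv-Gamma(α + n/2, β + Σ(xᵢ−μ)²/2).
Σ(xᵢ−μ)² = (-3.24)² + (-2.72)² + (0.82)² + (1.33)² + (-0.31)² = 20.4334.
Posterior: Inv-Gamma(6.5 + 5/2, 10.1 + 20.4334/2) = Inv-Gamma(9.00, 20.31670).
E[σ²|data] = β/(α−1) = 20.31670/8.00 = 2.5396.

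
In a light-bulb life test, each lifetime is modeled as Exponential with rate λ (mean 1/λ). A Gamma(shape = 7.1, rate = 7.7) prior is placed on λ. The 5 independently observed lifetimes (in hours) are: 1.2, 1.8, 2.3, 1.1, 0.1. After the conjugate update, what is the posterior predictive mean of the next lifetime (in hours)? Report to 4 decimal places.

1.2793

With a Gamma(shape α, rate β) prior on the exponential rate λ, the posterior after n observations with total T = Σxᵢ is Gamma(α+n, β+T).
Sum of observations T = 6.5 hours; n = 5.
Posterior: Gamma(7.1+5, 7.7+6.5) = Gamma(12.1, 14.2).
The predictive distribution for the next observation is Lomax; its mean is β/(α−1) = 14.2/11.1 = 1.2793.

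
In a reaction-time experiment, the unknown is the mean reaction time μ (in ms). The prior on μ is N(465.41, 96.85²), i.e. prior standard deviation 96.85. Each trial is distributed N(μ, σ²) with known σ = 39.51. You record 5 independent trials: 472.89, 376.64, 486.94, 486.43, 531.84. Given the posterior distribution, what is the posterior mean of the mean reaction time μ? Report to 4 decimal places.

For Normal data with known variance σ², a Normal(μ₀, σ₀²) prior on μ is conjugate. Posterior precision = 1/σ₀² + n/σ²; posterior mean is the precision-weighted average of μ₀ and x̄.
Σxᵢ = 472.89 + 376.64 + 486.94 + 486.43 + 531.84 = 2354.74, so n·x̄ = 2354.74.
σ₀² = 96.85² = 9379.9225, σ² = 39.51² = 1561.0401; σ² + n·σ₀² = 1561.0401 + 5·9379.9225 = 48460.6526.
Posterior mean = (μ₀/σ₀² + n·x̄/σ²)/(1/σ₀² + n/σ²) = (σ²·μ₀ + σ₀²·n·x̄)/(σ² + n·σ₀²) = (1561.0401·465.41 + 9379.9225·2354.74)/48460.6526 = 22813802.380591/48460.6526 = 470.7696.

470.7696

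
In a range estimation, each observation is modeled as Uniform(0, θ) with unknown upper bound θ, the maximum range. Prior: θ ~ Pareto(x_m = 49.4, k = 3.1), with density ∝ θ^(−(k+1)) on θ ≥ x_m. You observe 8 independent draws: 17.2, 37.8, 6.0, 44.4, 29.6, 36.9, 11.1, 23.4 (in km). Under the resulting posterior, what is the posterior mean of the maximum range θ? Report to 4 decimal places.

A Pareto(scale x_m, shape k) prior on the upper bound θ of Uniform(0, θ) is conjugate: posterior is Pareto(max(x_m, max xᵢ), k + n).
Sample maximum = 44.4; prior scale x_m = 49.4 → posterior scale = max = 49.4.
Posterior shape = 3.1 + 8 = 11.1.
E[θ|data] = k·x_m/(k−1) = 11.1·49.4/10.1 = 54.2911.

54.2911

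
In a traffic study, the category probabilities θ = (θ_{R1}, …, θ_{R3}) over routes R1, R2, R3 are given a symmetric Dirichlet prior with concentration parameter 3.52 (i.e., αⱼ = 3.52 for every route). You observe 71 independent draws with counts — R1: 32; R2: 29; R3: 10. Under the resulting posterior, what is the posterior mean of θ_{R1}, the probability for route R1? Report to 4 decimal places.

The Dirichlet prior is conjugate to the Multinomial likelihood: each posterior αⱼ = prior αⱼ + observed count nⱼ.
Posterior concentration: (35.52, 32.52, 13.52), total = 81.56.
E[θ_{R1}|data] = α_{R1}/Σα = 35.52/81.56 = 0.4355.

0.4355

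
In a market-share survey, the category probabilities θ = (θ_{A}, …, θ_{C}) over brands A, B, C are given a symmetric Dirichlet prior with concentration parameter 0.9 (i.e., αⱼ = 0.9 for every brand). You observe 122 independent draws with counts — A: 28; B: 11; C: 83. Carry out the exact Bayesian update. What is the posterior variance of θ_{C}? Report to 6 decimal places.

0.001751

The Dirichlet prior is conjugate to the Multinomial likelihood: each posterior αⱼ = prior αⱼ + observed count nⱼ.
Posterior concentration: (28.9, 11.9, 83.9), total = 124.7.
Var[θ_j] = α_j(Σα−α_j)/((Σα)²(Σα+1)) = 83.9·40.8/(124.7²·125.7) = 0.001751.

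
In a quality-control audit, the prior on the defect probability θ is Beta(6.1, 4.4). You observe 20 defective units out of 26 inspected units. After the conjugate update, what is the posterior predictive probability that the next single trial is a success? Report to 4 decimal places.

0.7151

The Beta prior is conjugate to a Binomial/Bernoulli likelihood; the update adds successes to α and failures to β.
Posterior: Beta(α+k, β+n−k) = Beta(6.1+20, 4.4+6) = Beta(26.1, 10.4).
For a single future Bernoulli trial, P(success | data) = α/(α+β) = 0.7151.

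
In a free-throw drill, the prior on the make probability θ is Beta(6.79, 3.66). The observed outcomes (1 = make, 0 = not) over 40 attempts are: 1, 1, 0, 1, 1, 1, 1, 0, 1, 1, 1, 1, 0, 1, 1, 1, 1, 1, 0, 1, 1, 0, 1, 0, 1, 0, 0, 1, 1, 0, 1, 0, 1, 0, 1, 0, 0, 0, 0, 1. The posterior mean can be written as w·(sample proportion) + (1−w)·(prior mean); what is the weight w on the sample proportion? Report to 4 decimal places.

0.7929

The Beta prior is conjugate to a Binomial/Bernoulli likelihood; the update adds successes to α and failures to β.
Posterior mean = (α₀+k)/(α₀+β₀+n) = [n/(α₀+β₀+n)]·(k/n) + [(α₀+β₀)/(α₀+β₀+n)]·α₀/(α₀+β₀), so only n and the prior enter the weight.
The weight on the data is w = n/(α₀+β₀+n) = 40/(6.79+3.66+40) = 40/50.45 = 0.7929.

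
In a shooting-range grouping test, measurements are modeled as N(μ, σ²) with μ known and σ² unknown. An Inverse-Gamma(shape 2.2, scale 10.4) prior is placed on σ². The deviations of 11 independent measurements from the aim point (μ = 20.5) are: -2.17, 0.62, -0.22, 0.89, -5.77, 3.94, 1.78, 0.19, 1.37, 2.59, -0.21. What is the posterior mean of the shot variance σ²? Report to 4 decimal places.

With known mean μ and an Inverse-Gamma(α, β) prior on σ², the Normal likelihood is conjugate: posterior is Inv-Gamma(α + n/2, β + Σ(xᵢ−μ)²/2).
Σ(xᵢ−μ)² = (-2.17)² + (0.62)² + (-0.22)² + (0.89)² + (-5.77)² + (3.94)² + (1.78)² + (0.19)² + (1.37)² + (2.59)² + (-0.21)² = 66.5839.
Posterior: Inv-Gamma(2.2 + 11/2, 10.4 + 66.5839/2) = Inv-Gamma(7.70, 43.69195).
E[σ²|data] = β/(α−1) = 43.69195/6.70 = 6.5212.

6.5212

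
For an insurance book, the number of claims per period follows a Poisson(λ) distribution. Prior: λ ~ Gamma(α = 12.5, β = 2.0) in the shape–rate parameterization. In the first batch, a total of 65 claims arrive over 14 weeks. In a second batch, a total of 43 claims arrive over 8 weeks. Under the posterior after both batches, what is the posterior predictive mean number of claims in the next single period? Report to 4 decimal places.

5.0208

With a Gamma(shape α, rate β) prior, the Poisson likelihood is conjugate: the posterior is Gamma(α + ΣXᵢ, β + n).
After batch 1: Gamma(α+S, β+n) = Gamma(12.5+65, 2.0+14) = Gamma(77.5, 16.0).
After batch 2: Gamma(α+S, β+n) = Gamma(77.5+43, 16.0+8) = Gamma(120.5, 24.0).
The predictive distribution for one future period is NegBinom with mean α/β = 5.0208.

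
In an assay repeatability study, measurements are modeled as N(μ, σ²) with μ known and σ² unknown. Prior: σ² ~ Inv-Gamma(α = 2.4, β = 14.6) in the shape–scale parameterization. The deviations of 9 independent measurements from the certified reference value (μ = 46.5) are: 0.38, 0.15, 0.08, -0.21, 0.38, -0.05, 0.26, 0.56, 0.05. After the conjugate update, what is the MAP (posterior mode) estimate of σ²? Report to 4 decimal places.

1.8954

With known mean μ and an Inverse-Gamma(α, β) prior on σ², the Normal likelihood is conjugate: posterior is Inv-Gamma(α + n/2, β + Σ(xᵢ−μ)²/2).
Σ(xᵢ−μ)² = (0.38)² + (0.15)² + (0.08)² + (-0.21)² + (0.38)² + (-0.05)² + (0.26)² + (0.56)² + (0.05)² = 0.7480.
Posterior: Inv-Gamma(2.4 + 9/2, 14.6 + 0.7480/2) = Inv-Gamma(6.90, 14.97400).
Mode = β/(α+1) = 14.97400/7.90 = 1.8954.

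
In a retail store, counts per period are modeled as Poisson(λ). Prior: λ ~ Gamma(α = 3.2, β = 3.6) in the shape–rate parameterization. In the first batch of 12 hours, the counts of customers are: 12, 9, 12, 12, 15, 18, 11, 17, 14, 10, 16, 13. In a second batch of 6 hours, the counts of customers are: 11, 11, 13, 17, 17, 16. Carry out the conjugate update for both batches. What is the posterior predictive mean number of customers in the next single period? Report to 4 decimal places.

11.4444

With a Gamma(shape α, rate β) prior, the Poisson likelihood is conjugate: the posterior is Gamma(α + ΣXᵢ, β + n).
Batch 1: sum of counts S = 159 over n = 12 hours.
After batch 1: Gamma(α+S, β+n) = Gamma(3.2+159, 3.6+12) = Gamma(162.2, 15.6).
Batch 2: sum of counts S = 85 over n = 6 hours.
After batch 2: Gamma(α+S, β+n) = Gamma(162.2+85, 15.6+6) = Gamma(247.2, 21.6).
The predictive distribution for one future period is NegBinom with mean α/β = 11.4444.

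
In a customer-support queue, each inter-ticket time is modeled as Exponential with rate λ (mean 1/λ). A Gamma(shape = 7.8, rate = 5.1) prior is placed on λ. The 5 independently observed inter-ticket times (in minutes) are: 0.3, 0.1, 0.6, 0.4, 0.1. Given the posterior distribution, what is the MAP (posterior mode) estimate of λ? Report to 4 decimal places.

With a Gamma(shape α, rate β) prior on the exponential rate λ, the posterior after n observations with total T = Σxᵢ is Gamma(α+n, β+T).
Sum of observations T = 1.5 minutes; n = 5.
Posterior: Gamma(7.8+5, 5.1+1.5) = Gamma(12.8, 6.6).
Mode = (α−1)/β = 1.7879.

1.7879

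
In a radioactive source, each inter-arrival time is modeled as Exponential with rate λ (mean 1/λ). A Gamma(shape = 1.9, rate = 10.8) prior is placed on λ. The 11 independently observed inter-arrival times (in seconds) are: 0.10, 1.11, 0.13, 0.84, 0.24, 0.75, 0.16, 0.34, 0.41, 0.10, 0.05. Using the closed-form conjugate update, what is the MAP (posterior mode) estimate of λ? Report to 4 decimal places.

0.7917

With a Gamma(shape α, rate β) prior on the exponential rate λ, the posterior after n observations with total T = Σxᵢ is Gamma(α+n, β+T).
Sum of observations T = 4.23 seconds; n = 11.
Posterior: Gamma(1.9+11, 10.8+4.23) = Gamma(12.9, 15.03).
Mode = (α−1)/β = 0.7917.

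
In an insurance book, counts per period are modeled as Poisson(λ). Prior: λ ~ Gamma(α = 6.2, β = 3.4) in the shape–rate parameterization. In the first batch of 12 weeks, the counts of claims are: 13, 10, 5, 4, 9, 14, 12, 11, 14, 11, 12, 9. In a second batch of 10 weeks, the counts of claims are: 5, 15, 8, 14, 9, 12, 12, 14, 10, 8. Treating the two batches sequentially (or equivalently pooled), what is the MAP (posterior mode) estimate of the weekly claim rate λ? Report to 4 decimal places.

With a Gamma(shape α, rate β) prior, the Poisson likelihood is conjugate: the posterior is Gamma(α + ΣXᵢ, β + n).
Batch 1: sum of counts S = 124 over n = 12 weeks.
After batch 1: Gamma(α+S, β+n) = Gamma(6.2+124, 3.4+12) = Gamma(130.2, 15.4).
Batch 2: sum of counts S = 107 over n = 10 weeks.
After batch 2: Gamma(α+S, β+n) = Gamma(130.2+107, 15.4+10) = Gamma(237.2, 25.4).
Mode of Gamma(α,β) for α≥1 is (α−1)/β = 236.2/25.4 = 9.2992.

9.2992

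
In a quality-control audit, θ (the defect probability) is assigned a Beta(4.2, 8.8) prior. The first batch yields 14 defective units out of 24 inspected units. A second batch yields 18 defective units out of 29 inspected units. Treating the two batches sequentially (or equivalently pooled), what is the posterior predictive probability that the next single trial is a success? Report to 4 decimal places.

0.5485

The Beta prior is conjugate to a Binomial/Bernoulli likelihood; the update adds successes to α and failures to β.
After batch 1: Beta(4.2+14, 8.8+10) = Beta(18.2, 18.8).
After batch 2: Beta(18.2+18, 18.8+11) = Beta(36.2, 29.8).
For a single future Bernoulli trial, P(success | data) = α/(α+β) = 0.5485.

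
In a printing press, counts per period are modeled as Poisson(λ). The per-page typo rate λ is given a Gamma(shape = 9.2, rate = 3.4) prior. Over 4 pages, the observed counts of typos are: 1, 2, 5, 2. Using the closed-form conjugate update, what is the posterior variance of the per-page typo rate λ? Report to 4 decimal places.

0.3506

With a Gamma(shape α, rate β) prior, the Poisson likelihood is conjugate: the posterior is Gamma(α + ΣXᵢ, β + n).
Sum of counts S = 10 over n = 4 pages.
Posterior: Gamma(α+S, β+n) = Gamma(9.2+10, 3.4+4) = Gamma(19.2, 7.4).
Var = α/β² = 19.2/7.4² = 0.3506.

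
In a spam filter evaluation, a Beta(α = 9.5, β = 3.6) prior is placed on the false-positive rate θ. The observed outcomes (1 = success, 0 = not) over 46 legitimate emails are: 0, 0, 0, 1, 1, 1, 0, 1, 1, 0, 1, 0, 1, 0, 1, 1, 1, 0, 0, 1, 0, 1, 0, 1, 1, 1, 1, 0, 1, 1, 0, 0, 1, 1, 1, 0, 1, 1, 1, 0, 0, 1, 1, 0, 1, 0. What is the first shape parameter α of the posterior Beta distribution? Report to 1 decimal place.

The Beta prior is conjugate to a Binomial/Bernoulli likelihood; the update adds successes to α and failures to β.
Posterior: Beta(α+k, β+n−k) = Beta(9.5+27, 3.6+19) = Beta(36.5, 22.6).
Posterior α = 36.5.

36.5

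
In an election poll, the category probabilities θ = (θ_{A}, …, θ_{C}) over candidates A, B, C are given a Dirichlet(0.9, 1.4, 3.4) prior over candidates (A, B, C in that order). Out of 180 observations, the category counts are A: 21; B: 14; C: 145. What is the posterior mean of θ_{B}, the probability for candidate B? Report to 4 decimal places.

The Dirichlet prior is conjugate to the Multinomial likelihood: each posterior αⱼ = prior αⱼ + observed count nⱼ.
Posterior concentration: (21.9, 15.4, 148.4), total = 185.7.
E[θ_{B}|data] = α_{B}/Σα = 15.4/185.7 = 0.0829.

0.0829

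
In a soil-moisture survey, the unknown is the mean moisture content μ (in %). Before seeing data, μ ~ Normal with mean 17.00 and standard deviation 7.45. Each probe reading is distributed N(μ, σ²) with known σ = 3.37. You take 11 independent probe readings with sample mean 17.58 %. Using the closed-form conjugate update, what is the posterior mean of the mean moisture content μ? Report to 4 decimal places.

17.5694

For Normal data with known variance σ², a Normal(μ₀, σ₀²) prior on μ is conjugate. Posterior precision = 1/σ₀² + n/σ²; posterior mean is the precision-weighted average of μ₀ and x̄.
n·x̄ = 11·17.58 = 193.38.
σ₀² = 7.45² = 55.5025, σ² = 3.37² = 11.3569; σ² + n·σ₀² = 11.3569 + 11·55.5025 = 621.8844.
Posterior mean = (μ₀/σ₀² + n·x̄/σ²)/(1/σ₀² + n/σ²) = (σ²·μ₀ + σ₀²·n·x̄)/(σ² + n·σ₀²) = (11.3569·17.00 + 55.5025·193.38)/621.8844 = 10926.14075/621.8844 = 17.5694.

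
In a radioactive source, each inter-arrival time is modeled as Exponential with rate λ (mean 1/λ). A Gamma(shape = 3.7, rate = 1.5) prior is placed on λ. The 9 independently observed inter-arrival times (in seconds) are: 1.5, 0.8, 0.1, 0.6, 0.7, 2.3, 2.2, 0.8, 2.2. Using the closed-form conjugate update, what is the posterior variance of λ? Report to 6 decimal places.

0.078740

With a Gamma(shape α, rate β) prior on the exponential rate λ, the posterior after n observations with total T = Σxᵢ is Gamma(α+n, β+T).
Sum of observations T = 11.2 seconds; n = 9.
Posterior: Gamma(3.7+9, 1.5+11.2) = Gamma(12.7, 12.7).
Var = α/β² = 0.078740.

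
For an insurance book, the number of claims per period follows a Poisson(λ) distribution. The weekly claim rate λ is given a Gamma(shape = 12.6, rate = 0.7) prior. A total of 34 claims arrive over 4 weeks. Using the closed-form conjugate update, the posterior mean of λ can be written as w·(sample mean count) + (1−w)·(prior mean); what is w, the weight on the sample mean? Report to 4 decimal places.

With a Gamma(shape α, rate β) prior, the Poisson likelihood is conjugate: the posterior is Gamma(α + ΣXᵢ, β + n).
Posterior mean = (α₀+S)/(β₀+n) = [n/(β₀+n)]·(S/n) + [β₀/(β₀+n)]·(α₀/β₀), so only n and β₀ enter the weight.
Weight on data w = n/(β₀+n) = 4/(0.7+4) = 4/4.7 = 0.8511.

0.8511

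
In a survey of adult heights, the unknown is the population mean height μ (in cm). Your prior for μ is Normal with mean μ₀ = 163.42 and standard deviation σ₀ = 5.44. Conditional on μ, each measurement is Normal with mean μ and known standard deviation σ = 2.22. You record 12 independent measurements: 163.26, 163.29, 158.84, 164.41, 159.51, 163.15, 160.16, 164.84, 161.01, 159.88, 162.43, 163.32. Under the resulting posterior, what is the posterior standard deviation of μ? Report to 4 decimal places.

For Normal data with known variance σ², a Normal(μ₀, σ₀²) prior on μ is conjugate. Posterior precision = 1/σ₀² + n/σ²; posterior mean is the precision-weighted average of μ₀ and x̄.
σ₀² = 5.44² = 29.5936, σ² = 2.22² = 4.9284; σ² + n·σ₀² = 4.9284 + 12·29.5936 = 360.0516.
Posterior precision = 1/σ₀² + n/σ² = 1/29.5936 + 12/4.9284 = (σ² + n·σ₀²)/(σ₀²σ²) = 360.0516/(29.5936·4.9284); posterior variance σₙ² = σ₀²σ²/(σ² + n·σ₀²) = 29.5936·4.9284/360.0516 = 0.405078.
Posterior SD = √σₙ² = √(29.5936·4.9284/360.0516) = 0.6365.

0.6365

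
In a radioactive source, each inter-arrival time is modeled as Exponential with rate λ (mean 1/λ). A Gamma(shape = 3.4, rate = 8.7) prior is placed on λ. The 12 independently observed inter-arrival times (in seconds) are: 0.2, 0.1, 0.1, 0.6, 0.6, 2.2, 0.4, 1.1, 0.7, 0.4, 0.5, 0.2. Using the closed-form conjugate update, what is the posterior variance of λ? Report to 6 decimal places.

0.061689

With a Gamma(shape α, rate β) prior on the exponential rate λ, the posterior after n observations with total T = Σxᵢ is Gamma(α+n, β+T).
Sum of observations T = 7.1 seconds; n = 12.
Posterior: Gamma(3.4+12, 8.7+7.1) = Gamma(15.4, 15.8).
Var = α/β² = 0.061689.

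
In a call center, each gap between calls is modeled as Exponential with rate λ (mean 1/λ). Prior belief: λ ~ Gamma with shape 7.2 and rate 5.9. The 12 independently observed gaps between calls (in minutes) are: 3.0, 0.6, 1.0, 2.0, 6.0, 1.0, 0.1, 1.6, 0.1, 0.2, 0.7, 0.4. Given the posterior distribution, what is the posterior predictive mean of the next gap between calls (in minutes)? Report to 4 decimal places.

1.2418

With a Gamma(shape α, rate β) prior on the exponential rate λ, the posterior after n observations with total T = Σxᵢ is Gamma(α+n, β+T).
Sum of observations T = 16.7 minutes; n = 12.
Posterior: Gamma(7.2+12, 5.9+16.7) = Gamma(19.2, 22.6).
The predictive distribution for the next observation is Lomax; its mean is β/(α−1) = 22.6/18.2 = 1.2418.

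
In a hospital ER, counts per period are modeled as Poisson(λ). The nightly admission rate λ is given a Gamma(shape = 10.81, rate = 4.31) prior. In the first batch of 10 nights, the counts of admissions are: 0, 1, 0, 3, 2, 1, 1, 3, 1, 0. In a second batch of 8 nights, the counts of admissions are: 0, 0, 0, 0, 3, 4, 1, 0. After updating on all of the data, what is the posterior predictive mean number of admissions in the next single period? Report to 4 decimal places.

1.3810

With a Gamma(shape α, rate β) prior, the Poisson likelihood is conjugate: the posterior is Gamma(α + ΣXᵢ, β + n).
Batch 1: sum of counts S = 12 over n = 10 nights.
After batch 1: Gamma(α+S, β+n) = Gamma(10.81+12, 4.31+10) = Gamma(22.81, 14.31).
Batch 2: sum of counts S = 8 over n = 8 nights.
After batch 2: Gamma(α+S, β+n) = Gamma(22.81+8, 14.31+8) = Gamma(30.81, 22.31).
The predictive distribution for one future period is NegBinom with mean α/β = 1.3810.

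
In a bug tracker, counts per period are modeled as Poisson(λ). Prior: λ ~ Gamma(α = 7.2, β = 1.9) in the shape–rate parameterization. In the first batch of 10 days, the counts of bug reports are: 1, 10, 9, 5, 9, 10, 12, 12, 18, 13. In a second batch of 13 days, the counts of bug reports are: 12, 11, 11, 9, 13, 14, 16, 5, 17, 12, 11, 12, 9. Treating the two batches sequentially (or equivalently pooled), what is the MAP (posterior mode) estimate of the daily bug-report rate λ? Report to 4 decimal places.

10.3293

With a Gamma(shape α, rate β) prior, the Poisson likelihood is conjugate: the posterior is Gamma(α + ΣXᵢ, β + n).
Batch 1: sum of counts S = 99 over n = 10 days.
After batch 1: Gamma(α+S, β+n) = Gamma(7.2+99, 1.9+10) = Gamma(106.2, 11.9).
Batch 2: sum of counts S = 152 over n = 13 days.
After batch 2: Gamma(α+S, β+n) = Gamma(106.2+152, 11.9+13) = Gamma(258.2, 24.9).
Mode of Gamma(α,β) for α≥1 is (α−1)/β = 257.2/24.9 = 10.3293.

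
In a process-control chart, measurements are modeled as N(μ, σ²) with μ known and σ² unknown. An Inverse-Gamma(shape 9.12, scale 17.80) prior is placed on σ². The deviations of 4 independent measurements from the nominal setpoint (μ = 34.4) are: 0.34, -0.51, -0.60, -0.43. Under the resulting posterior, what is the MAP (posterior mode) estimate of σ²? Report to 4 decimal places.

With known mean μ and an Inverse-Gamma(α, β) prior on σ², the Normal likelihood is conjugate: posterior is Inv-Gamma(α + n/2, β + Σ(xᵢ−μ)²/2).
Σ(xᵢ−μ)² = (0.34)² + (-0.51)² + (-0.60)² + (-0.43)² = 0.9206.
Posterior: Inv-Gamma(9.12 + 4/2, 17.80 + 0.9206/2) = Inv-Gamma(11.12, 18.26030).
Mode = β/(α+1) = 18.26030/12.12 = 1.5066.

1.5066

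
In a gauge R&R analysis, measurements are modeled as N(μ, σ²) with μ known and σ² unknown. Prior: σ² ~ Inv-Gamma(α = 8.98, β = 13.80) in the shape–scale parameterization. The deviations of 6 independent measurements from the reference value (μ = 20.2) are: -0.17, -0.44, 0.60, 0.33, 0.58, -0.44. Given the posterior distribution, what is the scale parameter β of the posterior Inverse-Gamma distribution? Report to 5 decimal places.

With known mean μ and an Inverse-Gamma(α, β) prior on σ², the Normal likelihood is conjugate: posterior is Inv-Gamma(α + n/2, β + Σ(xᵢ−μ)²/2).
Σ(xᵢ−μ)² = (-0.17)² + (-0.44)² + (0.60)² + (0.33)² + (0.58)² + (-0.44)² = 1.2214.
Posterior: Inv-Gamma(8.98 + 6/2, 13.80 + 1.2214/2) = Inv-Gamma(11.98, 14.41070).
Posterior β = 14.41070.

14.41070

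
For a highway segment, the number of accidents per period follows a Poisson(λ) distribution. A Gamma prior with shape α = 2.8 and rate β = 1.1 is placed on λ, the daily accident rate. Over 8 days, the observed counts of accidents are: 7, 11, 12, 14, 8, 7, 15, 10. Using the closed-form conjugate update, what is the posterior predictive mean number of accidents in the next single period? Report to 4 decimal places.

9.5385

With a Gamma(shape α, rate β) prior, the Poisson likelihood is conjugate: the posterior is Gamma(α + ΣXᵢ, β + n).
Sum of counts S = 84 over n = 8 days.
Posterior: Gamma(α+S, β+n) = Gamma(2.8+84, 1.1+8) = Gamma(86.8, 9.1).
The predictive distribution for one future period is NegBinom with mean α/β = 9.5385.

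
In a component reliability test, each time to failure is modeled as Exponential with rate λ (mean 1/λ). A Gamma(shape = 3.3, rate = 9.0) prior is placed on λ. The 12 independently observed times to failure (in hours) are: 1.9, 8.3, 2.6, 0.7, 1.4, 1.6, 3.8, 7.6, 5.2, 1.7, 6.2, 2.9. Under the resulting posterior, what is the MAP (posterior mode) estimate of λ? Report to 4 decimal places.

With a Gamma(shape α, rate β) prior on the exponential rate λ, the posterior after n observations with total T = Σxᵢ is Gamma(α+n, β+T).
Sum of observations T = 43.9 hours; n = 12.
Posterior: Gamma(3.3+12, 9.0+43.9) = Gamma(15.3, 52.9).
Mode = (α−1)/β = 0.2703.

0.2703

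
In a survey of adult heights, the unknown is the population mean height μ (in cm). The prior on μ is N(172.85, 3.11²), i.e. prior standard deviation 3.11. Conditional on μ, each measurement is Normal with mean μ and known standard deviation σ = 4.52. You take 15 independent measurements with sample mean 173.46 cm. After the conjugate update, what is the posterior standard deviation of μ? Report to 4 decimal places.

1.0927

For Normal data with known variance σ², a Normal(μ₀, σ₀²) prior on μ is conjugate. Posterior precision = 1/σ₀² + n/σ²; posterior mean is the precision-weighted average of μ₀ and x̄.
σ₀² = 3.11² = 9.6721, σ² = 4.52² = 20.4304; σ² + n·σ₀² = 20.4304 + 15·9.6721 = 165.5119.
Posterior precision = 1/σ₀² + n/σ² = 1/9.6721 + 15/20.4304 = (σ² + n·σ₀²)/(σ₀²σ²) = 165.5119/(9.6721·20.4304); posterior variance σₙ² = σ₀²σ²/(σ² + n·σ₀²) = 9.6721·20.4304/165.5119 = 1.193901.
Posterior SD = √σₙ² = √(9.6721·20.4304/165.5119) = 1.0927.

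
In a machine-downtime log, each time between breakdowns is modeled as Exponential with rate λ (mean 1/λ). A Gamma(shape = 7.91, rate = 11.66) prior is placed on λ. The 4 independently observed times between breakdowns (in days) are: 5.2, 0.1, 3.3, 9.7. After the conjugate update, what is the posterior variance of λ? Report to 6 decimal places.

0.013269

With a Gamma(shape α, rate β) prior on the exponential rate λ, the posterior after n observations with total T = Σxᵢ is Gamma(α+n, β+T).
Sum of observations T = 18.3 days; n = 4.
Posterior: Gamma(7.91+4, 11.66+18.3) = Gamma(11.91, 29.96).
Var = α/β² = 0.013269.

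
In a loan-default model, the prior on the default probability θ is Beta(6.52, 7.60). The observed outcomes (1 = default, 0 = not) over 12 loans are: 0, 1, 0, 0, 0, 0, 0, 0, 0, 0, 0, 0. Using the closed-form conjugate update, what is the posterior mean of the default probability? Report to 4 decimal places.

The Beta prior is conjugate to a Binomial/Bernoulli likelihood; the update adds successes to α and failures to β.
Posterior: Beta(α+k, β+n−k) = Beta(6.52+1, 7.60+11) = Beta(7.52, 18.60).
Posterior mean = α/(α+β) = 7.52/26.12 = 0.2879.

0.2879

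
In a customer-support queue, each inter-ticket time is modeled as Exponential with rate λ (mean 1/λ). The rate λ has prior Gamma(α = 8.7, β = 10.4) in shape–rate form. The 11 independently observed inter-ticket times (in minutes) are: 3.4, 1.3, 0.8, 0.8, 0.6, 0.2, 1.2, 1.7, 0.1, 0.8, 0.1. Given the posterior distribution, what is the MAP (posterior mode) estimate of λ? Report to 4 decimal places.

0.8738

With a Gamma(shape α, rate β) prior on the exponential rate λ, the posterior after n observations with total T = Σxᵢ is Gamma(α+n, β+T).
Sum of observations T = 11.0 minutes; n = 11.
Posterior: Gamma(8.7+11, 10.4+11.0) = Gamma(19.7, 21.4).
Mode = (α−1)/β = 0.8738.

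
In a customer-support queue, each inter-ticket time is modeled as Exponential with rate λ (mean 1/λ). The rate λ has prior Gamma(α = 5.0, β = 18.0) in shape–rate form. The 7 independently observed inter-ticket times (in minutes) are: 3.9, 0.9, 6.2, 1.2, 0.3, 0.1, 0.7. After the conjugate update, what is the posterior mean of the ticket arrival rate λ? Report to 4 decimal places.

0.3834

With a Gamma(shape α, rate β) prior on the exponential rate λ, the posterior after n observations with total T = Σxᵢ is Gamma(α+n, β+T).
Sum of observations T = 13.3 minutes; n = 7.
Posterior: Gamma(5.0+7, 18.0+13.3) = Gamma(12.0, 31.3).
Posterior mean of λ = α/β = 12.0/31.3 = 0.3834.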